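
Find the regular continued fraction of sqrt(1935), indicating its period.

Write x_i = (sqrt(1935) + m_i)/d_i with (m_0, d_0) = (0, 1). a_0 = floor(sqrt(1935)) = 43, since 43^2 = 1849 <= 1935 < 1936 = 44^2.
Iterate m_{i+1} = d_i*a_i - m_i, d_{i+1} = (1935 - m_{i+1}^2)/d_i, a_{i+1} = floor((a_0 + m_{i+1})/d_{i+1}):
  m_1 = 1*43 - 0 = 43, d_1 = (1935 - 43^2)/1 = 86/1 = 86, a_1 = floor((43 + 43)/86) = 1.
  m_2 = 86*1 - 43 = 43, d_2 = (1935 - 43^2)/86 = 86/86 = 1, a_2 = floor((43 + 43)/1) = 86.
  m_3 = 1*86 - 43 = 43, d_3 = (1935 - 43^2)/1 = 86/1 = 86: (m_3, d_3) = (m_1, d_1) = (43, 86), so from here the quotients repeat a_1, a_2; the period length is 2.
Hence the expansion of sqrt(1935) is a_0 = 43 followed by the repeating block 1, 86 (period 2).

[43; (1, 86)]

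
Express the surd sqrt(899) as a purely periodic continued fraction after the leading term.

Write x_i = (sqrt(899) + m_i)/d_i with (m_0, d_0) = (0, 1). a_0 = floor(sqrt(899)) = 29, since 29^2 = 841 <= 899 < 900 = 30^2.
Iterate m_{i+1} = d_i*a_i - m_i, d_{i+1} = (899 - m_{i+1}^2)/d_i, a_{i+1} = floor((a_0 + m_{i+1})/d_{i+1}):
  m_1 = 1*29 - 0 = 29, d_1 = (899 - 29^2)/1 = 58/1 = 58, a_1 = floor((29 + 29)/58) = 1.
  m_2 = 58*1 - 29 = 29, d_2 = (899 - 29^2)/58 = 58/58 = 1, a_2 = floor((29 + 29)/1) = 58.
  m_3 = 1*58 - 29 = 29, d_3 = (899 - 29^2)/1 = 58/1 = 58: (m_3, d_3) = (m_1, d_1) = (29, 58), so from here the quotients repeat a_1, a_2; the period length is 2.
Hence the expansion of sqrt(899) is a_0 = 29 followed by the repeating block 1, 58 (period 2).

[29; (1, 58)]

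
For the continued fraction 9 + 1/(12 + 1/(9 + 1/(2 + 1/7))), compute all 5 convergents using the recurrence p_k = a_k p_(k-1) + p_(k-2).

Using the convergent recurrence p_i = a_i*p_{i-1} + p_{i-2}, q_i = a_i*q_{i-1} + q_{i-2} with p_{-2}=0, p_{-1}=1, q_{-2}=1, q_{-1}=0:
  i=0: a_0=9, p_0 = 9*1 + 0 = 9, q_0 = 9*0 + 1 = 1.
  i=1: a_1=12, p_1 = 12*9 + 1 = 109, q_1 = 12*1 + 0 = 12.
  i=2: a_2=9, p_2 = 9*109 + 9 = 990, q_2 = 9*12 + 1 = 109.
  i=3: a_3=2, p_3 = 2*990 + 109 = 2089, q_3 = 2*109 + 12 = 230.
  i=4: a_4=7, p_4 = 7*2089 + 990 = 15613, q_4 = 7*230 + 109 = 1719.

9/1, 109/12, 990/109, 2089/230, 15613/1719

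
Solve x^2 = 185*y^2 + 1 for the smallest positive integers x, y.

(x, y) = (9249, 680)

First expand sqrt(185) as a continued fraction. With x_i = (sqrt(185) + m_i)/d_i and (m_0, d_0) = (0, 1): a_0 = floor(sqrt(185)) = 13, since 13^2 = 169 <= 185 < 196 = 14^2.
Iterate m_{i+1} = d_i*a_i - m_i, d_{i+1} = (185 - m_{i+1}^2)/d_i, a_{i+1} = floor((a_0 + m_{i+1})/d_{i+1}):
  m_1 = 1*13 - 0 = 13, d_1 = (185 - 13^2)/1 = 16/1 = 16, a_1 = floor((13 + 13)/16) = 1.
  m_2 = 16*1 - 13 = 3, d_2 = (185 - 3^2)/16 = 176/16 = 11, a_2 = floor((13 + 3)/11) = 1.
  m_3 = 11*1 - 3 = 8, d_3 = (185 - 8^2)/11 = 121/11 = 11, a_3 = floor((13 + 8)/11) = 1.
  m_4 = 11*1 - 8 = 3, d_4 = (185 - 3^2)/11 = 176/11 = 16, a_4 = floor((13 + 3)/16) = 1.
  m_5 = 16*1 - 3 = 13, d_5 = (185 - 13^2)/16 = 16/16 = 1, a_5 = floor((13 + 13)/1) = 26.
  m_6 = 1*26 - 13 = 13, d_6 = (185 - 13^2)/1 = 16/1 = 16: (m_6, d_6) = (m_1, d_1) = (13, 16), so from here the quotients repeat a_1, ..., a_5; the period length is 5.
So sqrt(185) = [13; (1, 1, 1, 1, 26)] with period length k = 5.
k is odd, so (p_{k-1}, q_{k-1}) only solves x^2 - 185y^2 = -1 and the fundamental solution of x^2 - 185y^2 = 1 is (p_{2k-1}, q_{2k-1}) = (p_9, q_9); compute convergents through index 9, running through the period twice.
Convergents (p_i = a_i*p_{i-1} + p_{i-2}, q_i = a_i*q_{i-1} + q_{i-2} with p_{-2}=0, p_{-1}=1, q_{-2}=1, q_{-1}=0):
  i=0: a_0=13, p_0 = 13*1 + 0 = 13, q_0 = 13*0 + 1 = 1.
  i=1: a_1=1, p_1 = 1*13 + 1 = 14, q_1 = 1*1 + 0 = 1.
  i=2: a_2=1, p_2 = 1*14 + 13 = 27, q_2 = 1*1 + 1 = 2.
  i=3: a_3=1, p_3 = 1*27 + 14 = 41, q_3 = 1*2 + 1 = 3.
  i=4: a_4=1, p_4 = 1*41 + 27 = 68, q_4 = 1*3 + 2 = 5.
  i=5: a_5=26, p_5 = 26*68 + 41 = 1809, q_5 = 26*5 + 3 = 133.
  i=6: a_6=1, p_6 = 1*1809 + 68 = 1877, q_6 = 1*133 + 5 = 138.
  i=7: a_7=1, p_7 = 1*1877 + 1809 = 3686, q_7 = 1*138 + 133 = 271.
  i=8: a_8=1, p_8 = 1*3686 + 1877 = 5563, q_8 = 1*271 + 138 = 409.
  i=9: a_9=1, p_9 = 1*5563 + 3686 = 9249, q_9 = 1*409 + 271 = 680.
Indeed p_4^2 - 185*q_4^2 = 4624 - 4625 = -1, not +1.
Check: 9249^2 - 185*680^2 = 85544001 - 85544000 = 1, so (x, y) = (9249, 680) solves the equation, and by the theorem it is the least positive solution.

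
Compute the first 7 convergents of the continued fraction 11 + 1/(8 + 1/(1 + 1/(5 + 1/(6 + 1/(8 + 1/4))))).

Using the convergent recurrence p_i = a_i*p_{i-1} + p_{i-2}, q_i = a_i*q_{i-1} + q_{i-2} with p_{-2}=0, p_{-1}=1, q_{-2}=1, q_{-1}=0:
  i=0: a_0=11, p_0 = 11*1 + 0 = 11, q_0 = 11*0 + 1 = 1.
  i=1: a_1=8, p_1 = 8*11 + 1 = 89, q_1 = 8*1 + 0 = 8.
  i=2: a_2=1, p_2 = 1*89 + 11 = 100, q_2 = 1*8 + 1 = 9.
  i=3: a_3=5, p_3 = 5*100 + 89 = 589, q_3 = 5*9 + 8 = 53.
  i=4: a_4=6, p_4 = 6*589 + 100 = 3634, q_4 = 6*53 + 9 = 327.
  i=5: a_5=8, p_5 = 8*3634 + 589 = 29661, q_5 = 8*327 + 53 = 2669.
  i=6: a_6=4, p_6 = 4*29661 + 3634 = 122278, q_6 = 4*2669 + 327 = 11003.

11/1, 89/8, 100/9, 589/53, 3634/327, 29661/2669, 122278/11003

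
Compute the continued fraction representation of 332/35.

Run the Euclidean algorithm on 332 and 35; the successive quotients are the partial quotients a_0, a_1, ... (each step inverts the fractional part left over by the previous one):
  332 = 9*35 + 17, so a_0 = 9.
  35 = 2*17 + 1, so a_1 = 2.
  17 = 17*1 + 0, so a_2 = 17.
The remainder reaches 0 after 3 divisions, so the expansion has 3 partial quotients, read off in order.

[9; 2, 17]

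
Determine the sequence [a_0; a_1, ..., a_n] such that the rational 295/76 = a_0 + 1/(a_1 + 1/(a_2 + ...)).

Run the Euclidean algorithm on 295 and 76; the successive quotients are the partial quotients a_0, a_1, ... (each step inverts the fractional part left over by the previous one):
  295 = 3*76 + 67, so a_0 = 3.
  76 = 1*67 + 9, so a_1 = 1.
  67 = 7*9 + 4, so a_2 = 7.
  9 = 2*4 + 1, so a_3 = 2.
  4 = 4*1 + 0, so a_4 = 4.
The remainder reaches 0 after 5 divisions, so the expansion has 5 partial quotients, read off in order.

[3; 1, 7, 2, 4]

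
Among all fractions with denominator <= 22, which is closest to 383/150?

23/9

Expand x = 383/150 as a continued fraction with the Euclidean algorithm:
  383 = 2*150 + 83, so a_0 = 2.
  150 = 1*83 + 67, so a_1 = 1.
  83 = 1*67 + 16, so a_2 = 1.
  67 = 4*16 + 3, so a_3 = 4.
  16 = 5*3 + 1, so a_4 = 5.
  3 = 3*1 + 0, so a_5 = 3.
so x = [2; 1, 1, 4, 5, 3].
Convergents (p_i = a_i*p_{i-1} + p_{i-2}, q_i = a_i*q_{i-1} + q_{i-2} with p_{-2}=0, p_{-1}=1, q_{-2}=1, q_{-1}=0), until the denominator exceeds 22:
  i=0: a_0=2, p_0 = 2*1 + 0 = 2, q_0 = 2*0 + 1 = 1.
  i=1: a_1=1, p_1 = 1*2 + 1 = 3, q_1 = 1*1 + 0 = 1.
  i=2: a_2=1, p_2 = 1*3 + 2 = 5, q_2 = 1*1 + 1 = 2.
  i=3: a_3=4, p_3 = 4*5 + 3 = 23, q_3 = 4*2 + 1 = 9.
  i=4: a_4=5, p_4 = 5*23 + 5 = 120, q_4 = 5*9 + 2 = 47.
q_4 = 47 > 22, so the last convergent with denominator <= 22 is p_3/q_3 = 23/9.
The closest fraction with denominator <= 22 is either p_3/q_3 or the intermediate fraction (k*p_3 + p_2)/(k*q_3 + q_2) with the largest k >= 1 whose denominator stays <= 22; these approach x as k grows, and every other convergent or intermediate fraction in range is farther away.
Largest k: floor((22 - q_2)/q_3) = floor((22 - 2)/9) = 2.
That gives (2*23 + 5)/(2*9 + 2) = 51/20.
Compare the errors: |x - 23/9| = |383*9 - 23*150|/(150*9) = 3/1350, and |x - 51/20| = |383*20 - 51*150|/(150*20) = 10/3000.
Cross-multiplying, 3*3000 = 9000 < 13500 = 10*1350, so 3/1350 is smaller: the convergent 23/9 is closer to x than 51/20.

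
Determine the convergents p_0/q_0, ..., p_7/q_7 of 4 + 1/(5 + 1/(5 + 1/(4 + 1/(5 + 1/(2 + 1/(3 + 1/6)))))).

Using the convergent recurrence p_i = a_i*p_{i-1} + p_{i-2}, q_i = a_i*q_{i-1} + q_{i-2} with p_{-2}=0, p_{-1}=1, q_{-2}=1, q_{-1}=0:
  i=0: a_0=4, p_0 = 4*1 + 0 = 4, q_0 = 4*0 + 1 = 1.
  i=1: a_1=5, p_1 = 5*4 + 1 = 21, q_1 = 5*1 + 0 = 5.
  i=2: a_2=5, p_2 = 5*21 + 4 = 109, q_2 = 5*5 + 1 = 26.
  i=3: a_3=4, p_3 = 4*109 + 21 = 457, q_3 = 4*26 + 5 = 109.
  i=4: a_4=5, p_4 = 5*457 + 109 = 2394, q_4 = 5*109 + 26 = 571.
  i=5: a_5=2, p_5 = 2*2394 + 457 = 5245, q_5 = 2*571 + 109 = 1251.
  i=6: a_6=3, p_6 = 3*5245 + 2394 = 18129, q_6 = 3*1251 + 571 = 4324.
  i=7: a_7=6, p_7 = 6*18129 + 5245 = 114019, q_7 = 6*4324 + 1251 = 27195.

4/1, 21/5, 109/26, 457/109, 2394/571, 5245/1251, 18129/4324, 114019/27195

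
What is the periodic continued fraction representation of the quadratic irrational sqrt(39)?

Write x_i = (sqrt(39) + m_i)/d_i with (m_0, d_0) = (0, 1). a_0 = floor(sqrt(39)) = 6, since 6^2 = 36 <= 39 < 49 = 7^2.
Iterate m_{i+1} = d_i*a_i - m_i, d_{i+1} = (39 - m_{i+1}^2)/d_i, a_{i+1} = floor((a_0 + m_{i+1})/d_{i+1}):
  m_1 = 1*6 - 0 = 6, d_1 = (39 - 6^2)/1 = 3/1 = 3, a_1 = floor((6 + 6)/3) = 4.
  m_2 = 3*4 - 6 = 6, d_2 = (39 - 6^2)/3 = 3/3 = 1, a_2 = floor((6 + 6)/1) = 12.
  m_3 = 1*12 - 6 = 6, d_3 = (39 - 6^2)/1 = 3/1 = 3: (m_3, d_3) = (m_1, d_1) = (6, 3), so from here the quotients repeat a_1, a_2; the period length is 2.
Hence the expansion of sqrt(39) is a_0 = 6 followed by the repeating block 4, 12 (period 2).

[6; (4, 12)]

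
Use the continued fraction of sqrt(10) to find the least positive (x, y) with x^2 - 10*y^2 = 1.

First expand sqrt(10) as a continued fraction. With x_i = (sqrt(10) + m_i)/d_i and (m_0, d_0) = (0, 1): a_0 = floor(sqrt(10)) = 3, since 3^2 = 9 <= 10 < 16 = 4^2.
Iterate m_{i+1} = d_i*a_i - m_i, d_{i+1} = (10 - m_{i+1}^2)/d_i, a_{i+1} = floor((a_0 + m_{i+1})/d_{i+1}):
  m_1 = 1*3 - 0 = 3, d_1 = (10 - 3^2)/1 = 1/1 = 1, a_1 = floor((3 + 3)/1) = 6.
  m_2 = 1*6 - 3 = 3, d_2 = (10 - 3^2)/1 = 1/1 = 1: (m_2, d_2) = (m_1, d_1) = (3, 1), so from here the quotient a_1 repeats; the period length is 1.
So sqrt(10) = [3; (6)] with period length k = 1.
k is odd, so (p_{k-1}, q_{k-1}) only solves x^2 - 10y^2 = -1 and the fundamental solution of x^2 - 10y^2 = 1 is (p_{2k-1}, q_{2k-1}) = (p_1, q_1); compute convergents through index 1, running through the period twice.
Convergents (p_i = a_i*p_{i-1} + p_{i-2}, q_i = a_i*q_{i-1} + q_{i-2} with p_{-2}=0, p_{-1}=1, q_{-2}=1, q_{-1}=0):
  i=0: a_0=3, p_0 = 3*1 + 0 = 3, q_0 = 3*0 + 1 = 1.
  i=1: a_1=6, p_1 = 6*3 + 1 = 19, q_1 = 6*1 + 0 = 6.
Indeed p_0^2 - 10*q_0^2 = 9 - 10 = -1, not +1.
Check: 19^2 - 10*6^2 = 361 - 360 = 1, so (x, y) = (19, 6) solves the equation, and by the theorem it is the least positive solution.

(x, y) = (19, 6)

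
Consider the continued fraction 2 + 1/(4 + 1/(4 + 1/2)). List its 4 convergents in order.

Using the convergent recurrence p_i = a_i*p_{i-1} + p_{i-2}, q_i = a_i*q_{i-1} + q_{i-2} with p_{-2}=0, p_{-1}=1, q_{-2}=1, q_{-1}=0:
  i=0: a_0=2, p_0 = 2*1 + 0 = 2, q_0 = 2*0 + 1 = 1.
  i=1: a_1=4, p_1 = 4*2 + 1 = 9, q_1 = 4*1 + 0 = 4.
  i=2: a_2=4, p_2 = 4*9 + 2 = 38, q_2 = 4*4 + 1 = 17.
  i=3: a_3=2, p_3 = 2*38 + 9 = 85, q_3 = 2*17 + 4 = 38.

2/1, 9/4, 38/17, 85/38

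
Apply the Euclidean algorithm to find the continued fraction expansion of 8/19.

[0; 2, 2, 1, 2]

Run the Euclidean algorithm on 8 and 19; the successive quotients are the partial quotients a_0, a_1, ... (each step inverts the fractional part left over by the previous one):
  8 = 0*19 + 8, so a_0 = 0.
  19 = 2*8 + 3, so a_1 = 2.
  8 = 2*3 + 2, so a_2 = 2.
  3 = 1*2 + 1, so a_3 = 1.
  2 = 2*1 + 0, so a_4 = 2.
The remainder reaches 0 after 5 divisions, so the expansion has 5 partial quotients, read off in order.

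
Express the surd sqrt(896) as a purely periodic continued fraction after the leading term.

[29; (1, 13, 1, 58)]

Write x_i = (sqrt(896) + m_i)/d_i with (m_0, d_0) = (0, 1). a_0 = floor(sqrt(896)) = 29, since 29^2 = 841 <= 896 < 900 = 30^2.
Iterate m_{i+1} = d_i*a_i - m_i, d_{i+1} = (896 - m_{i+1}^2)/d_i, a_{i+1} = floor((a_0 + m_{i+1})/d_{i+1}):
  m_1 = 1*29 - 0 = 29, d_1 = (896 - 29^2)/1 = 55/1 = 55, a_1 = floor((29 + 29)/55) = 1.
  m_2 = 55*1 - 29 = 26, d_2 = (896 - 26^2)/55 = 220/55 = 4, a_2 = floor((29 + 26)/4) = 13.
  m_3 = 4*13 - 26 = 26, d_3 = (896 - 26^2)/4 = 220/4 = 55, a_3 = floor((29 + 26)/55) = 1.
  m_4 = 55*1 - 26 = 29, d_4 = (896 - 29^2)/55 = 55/55 = 1, a_4 = floor((29 + 29)/1) = 58.
  m_5 = 1*58 - 29 = 29, d_5 = (896 - 29^2)/1 = 55/1 = 55: (m_5, d_5) = (m_1, d_1) = (29, 55), so from here the quotients repeat a_1, ..., a_4; the period length is 4.
Hence the expansion of sqrt(896) is a_0 = 29 followed by the repeating block 1, 13, 1, 58 (period 4).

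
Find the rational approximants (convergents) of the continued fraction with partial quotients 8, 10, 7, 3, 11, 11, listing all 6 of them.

8/1, 81/10, 575/71, 1806/223, 20441/2524, 226657/27987

Using the convergent recurrence p_i = a_i*p_{i-1} + p_{i-2}, q_i = a_i*q_{i-1} + q_{i-2} with p_{-2}=0, p_{-1}=1, q_{-2}=1, q_{-1}=0:
  i=0: a_0=8, p_0 = 8*1 + 0 = 8, q_0 = 8*0 + 1 = 1.
  i=1: a_1=10, p_1 = 10*8 + 1 = 81, q_1 = 10*1 + 0 = 10.
  i=2: a_2=7, p_2 = 7*81 + 8 = 575, q_2 = 7*10 + 1 = 71.
  i=3: a_3=3, p_3 = 3*575 + 81 = 1806, q_3 = 3*71 + 10 = 223.
  i=4: a_4=11, p_4 = 11*1806 + 575 = 20441, q_4 = 11*223 + 71 = 2524.
  i=5: a_5=11, p_5 = 11*20441 + 1806 = 226657, q_5 = 11*2524 + 223 = 27987.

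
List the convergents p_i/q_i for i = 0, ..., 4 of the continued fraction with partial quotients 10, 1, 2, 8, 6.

10/1, 11/1, 32/3, 267/25, 1634/153

Using the convergent recurrence p_i = a_i*p_{i-1} + p_{i-2}, q_i = a_i*q_{i-1} + q_{i-2} with p_{-2}=0, p_{-1}=1, q_{-2}=1, q_{-1}=0:
  i=0: a_0=10, p_0 = 10*1 + 0 = 10, q_0 = 10*0 + 1 = 1.
  i=1: a_1=1, p_1 = 1*10 + 1 = 11, q_1 = 1*1 + 0 = 1.
  i=2: a_2=2, p_2 = 2*11 + 10 = 32, q_2 = 2*1 + 1 = 3.
  i=3: a_3=8, p_3 = 8*32 + 11 = 267, q_3 = 8*3 + 1 = 25.
  i=4: a_4=6, p_4 = 6*267 + 32 = 1634, q_4 = 6*25 + 3 = 153.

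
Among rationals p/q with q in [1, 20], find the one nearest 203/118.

Expand x = 203/118 as a continued fraction with the Euclidean algorithm:
  203 = 1*118 + 85, so a_0 = 1.
  118 = 1*85 + 33, so a_1 = 1.
  85 = 2*33 + 19, so a_2 = 2.
  33 = 1*19 + 14, so a_3 = 1.
  19 = 1*14 + 5, so a_4 = 1.
  14 = 2*5 + 4, so a_5 = 2.
  5 = 1*4 + 1, so a_6 = 1.
  4 = 4*1 + 0, so a_7 = 4.
so x = [1; 1, 2, 1, 1, 2, 1, 4].
Convergents (p_i = a_i*p_{i-1} + p_{i-2}, q_i = a_i*q_{i-1} + q_{i-2} with p_{-2}=0, p_{-1}=1, q_{-2}=1, q_{-1}=0), until the denominator exceeds 20:
  i=0: a_0=1, p_0 = 1*1 + 0 = 1, q_0 = 1*0 + 1 = 1.
  i=1: a_1=1, p_1 = 1*1 + 1 = 2, q_1 = 1*1 + 0 = 1.
  i=2: a_2=2, p_2 = 2*2 + 1 = 5, q_2 = 2*1 + 1 = 3.
  i=3: a_3=1, p_3 = 1*5 + 2 = 7, q_3 = 1*3 + 1 = 4.
  i=4: a_4=1, p_4 = 1*7 + 5 = 12, q_4 = 1*4 + 3 = 7.
  i=5: a_5=2, p_5 = 2*12 + 7 = 31, q_5 = 2*7 + 4 = 18.
  i=6: a_6=1, p_6 = 1*31 + 12 = 43, q_6 = 1*18 + 7 = 25.
q_6 = 25 > 20, so the last convergent with denominator <= 20 is p_5/q_5 = 31/18.
The closest fraction with denominator <= 20 is either p_5/q_5 or the intermediate fraction (k*p_5 + p_4)/(k*q_5 + q_4) with the largest k >= 1 whose denominator stays <= 20; these approach x as k grows, and every other convergent or intermediate fraction in range is farther away.
Largest k: floor((20 - q_4)/q_5) = floor((20 - 7)/18) = 0.
Since k = 0, no intermediate fraction beyond p_5/q_5 has denominator <= 20, so the convergent 31/18 is the closest (its error is |203*18 - 31*118|/(118*18) = 4/2124).

31/18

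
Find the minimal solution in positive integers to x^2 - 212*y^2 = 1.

(x, y) = (66249, 4550)

First expand sqrt(212) as a continued fraction. With x_i = (sqrt(212) + m_i)/d_i and (m_0, d_0) = (0, 1): a_0 = floor(sqrt(212)) = 14, since 14^2 = 196 <= 212 < 225 = 15^2.
Iterate m_{i+1} = d_i*a_i - m_i, d_{i+1} = (212 - m_{i+1}^2)/d_i, a_{i+1} = floor((a_0 + m_{i+1})/d_{i+1}):
  m_1 = 1*14 - 0 = 14, d_1 = (212 - 14^2)/1 = 16/1 = 16, a_1 = floor((14 + 14)/16) = 1.
  m_2 = 16*1 - 14 = 2, d_2 = (212 - 2^2)/16 = 208/16 = 13, a_2 = floor((14 + 2)/13) = 1.
  m_3 = 13*1 - 2 = 11, d_3 = (212 - 11^2)/13 = 91/13 = 7, a_3 = floor((14 + 11)/7) = 3.
  m_4 = 7*3 - 11 = 10, d_4 = (212 - 10^2)/7 = 112/7 = 16, a_4 = floor((14 + 10)/16) = 1.
  m_5 = 16*1 - 10 = 6, d_5 = (212 - 6^2)/16 = 176/16 = 11, a_5 = floor((14 + 6)/11) = 1.
  m_6 = 11*1 - 6 = 5, d_6 = (212 - 5^2)/11 = 187/11 = 17, a_6 = floor((14 + 5)/17) = 1.
  m_7 = 17*1 - 5 = 12, d_7 = (212 - 12^2)/17 = 68/17 = 4, a_7 = floor((14 + 12)/4) = 6.
  m_8 = 4*6 - 12 = 12, d_8 = (212 - 12^2)/4 = 68/4 = 17, a_8 = floor((14 + 12)/17) = 1.
  m_9 = 17*1 - 12 = 5, d_9 = (212 - 5^2)/17 = 187/17 = 11, a_9 = floor((14 + 5)/11) = 1.
  m_10 = 11*1 - 5 = 6, d_10 = (212 - 6^2)/11 = 176/11 = 16, a_10 = floor((14 + 6)/16) = 1.
  m_11 = 16*1 - 6 = 10, d_11 = (212 - 10^2)/16 = 112/16 = 7, a_11 = floor((14 + 10)/7) = 3.
  m_12 = 7*3 - 10 = 11, d_12 = (212 - 11^2)/7 = 91/7 = 13, a_12 = floor((14 + 11)/13) = 1.
  m_13 = 13*1 - 11 = 2, d_13 = (212 - 2^2)/13 = 208/13 = 16, a_13 = floor((14 + 2)/16) = 1.
  m_14 = 16*1 - 2 = 14, d_14 = (212 - 14^2)/16 = 16/16 = 1, a_14 = floor((14 + 14)/1) = 28.
  m_15 = 1*28 - 14 = 14, d_15 = (212 - 14^2)/1 = 16/1 = 16: (m_15, d_15) = (m_1, d_1) = (14, 16), so from here the quotients repeat a_1, ..., a_14; the period length is 14.
So sqrt(212) = [14; (1, 1, 3, 1, 1, 1, 6, 1, 1, 1, 3, 1, 1, 28)] with period length k = 14.
k is even, so the fundamental solution of x^2 - 212y^2 = 1 is (p_{k-1}, q_{k-1}) = (p_13, q_13); compute convergents through index 13.
Convergents (p_i = a_i*p_{i-1} + p_{i-2}, q_i = a_i*q_{i-1} + q_{i-2} with p_{-2}=0, p_{-1}=1, q_{-2}=1, q_{-1}=0):
  i=0: a_0=14, p_0 = 14*1 + 0 = 14, q_0 = 14*0 + 1 = 1.
  i=1: a_1=1, p_1 = 1*14 + 1 = 15, q_1 = 1*1 + 0 = 1.
  i=2: a_2=1, p_2 = 1*15 + 14 = 29, q_2 = 1*1 + 1 = 2.
  i=3: a_3=3, p_3 = 3*29 + 15 = 102, q_3 = 3*2 + 1 = 7.
  i=4: a_4=1, p_4 = 1*102 + 29 = 131, q_4 = 1*7 + 2 = 9.
  i=5: a_5=1, p_5 = 1*131 + 102 = 233, q_5 = 1*9 + 7 = 16.
  i=6: a_6=1, p_6 = 1*233 + 131 = 364, q_6 = 1*16 + 9 = 25.
  i=7: a_7=6, p_7 = 6*364 + 233 = 2417, q_7 = 6*25 + 16 = 166.
  i=8: a_8=1, p_8 = 1*2417 + 364 = 2781, q_8 = 1*166 + 25 = 191.
  i=9: a_9=1, p_9 = 1*2781 + 2417 = 5198, q_9 = 1*191 + 166 = 357.
  i=10: a_10=1, p_10 = 1*5198 + 2781 = 7979, q_10 = 1*357 + 191 = 548.
  i=11: a_11=3, p_11 = 3*7979 + 5198 = 29135, q_11 = 3*548 + 357 = 2001.
  i=12: a_12=1, p_12 = 1*29135 + 7979 = 37114, q_12 = 1*2001 + 548 = 2549.
  i=13: a_13=1, p_13 = 1*37114 + 29135 = 66249, q_13 = 1*2549 + 2001 = 4550.
Check: 66249^2 - 212*4550^2 = 4388930001 - 4388930000 = 1, so (x, y) = (66249, 4550) solves the equation, and by the theorem it is the least positive solution.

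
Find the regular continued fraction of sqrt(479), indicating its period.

Write x_i = (sqrt(479) + m_i)/d_i with (m_0, d_0) = (0, 1). a_0 = floor(sqrt(479)) = 21, since 21^2 = 441 <= 479 < 484 = 22^2.
Iterate m_{i+1} = d_i*a_i - m_i, d_{i+1} = (479 - m_{i+1}^2)/d_i, a_{i+1} = floor((a_0 + m_{i+1})/d_{i+1}):
  m_1 = 1*21 - 0 = 21, d_1 = (479 - 21^2)/1 = 38/1 = 38, a_1 = floor((21 + 21)/38) = 1.
  m_2 = 38*1 - 21 = 17, d_2 = (479 - 17^2)/38 = 190/38 = 5, a_2 = floor((21 + 17)/5) = 7.
  m_3 = 5*7 - 17 = 18, d_3 = (479 - 18^2)/5 = 155/5 = 31, a_3 = floor((21 + 18)/31) = 1.
  m_4 = 31*1 - 18 = 13, d_4 = (479 - 13^2)/31 = 310/31 = 10, a_4 = floor((21 + 13)/10) = 3.
  m_5 = 10*3 - 13 = 17, d_5 = (479 - 17^2)/10 = 190/10 = 19, a_5 = floor((21 + 17)/19) = 2.
  m_6 = 19*2 - 17 = 21, d_6 = (479 - 21^2)/19 = 38/19 = 2, a_6 = floor((21 + 21)/2) = 21.
  m_7 = 2*21 - 21 = 21, d_7 = (479 - 21^2)/2 = 38/2 = 19, a_7 = floor((21 + 21)/19) = 2.
  m_8 = 19*2 - 21 = 17, d_8 = (479 - 17^2)/19 = 190/19 = 10, a_8 = floor((21 + 17)/10) = 3.
  m_9 = 10*3 - 17 = 13, d_9 = (479 - 13^2)/10 = 310/10 = 31, a_9 = floor((21 + 13)/31) = 1.
  m_10 = 31*1 - 13 = 18, d_10 = (479 - 18^2)/31 = 155/31 = 5, a_10 = floor((21 + 18)/5) = 7.
  m_11 = 5*7 - 18 = 17, d_11 = (479 - 17^2)/5 = 190/5 = 38, a_11 = floor((21 + 17)/38) = 1.
  m_12 = 38*1 - 17 = 21, d_12 = (479 - 21^2)/38 = 38/38 = 1, a_12 = floor((21 + 21)/1) = 42.
  m_13 = 1*42 - 21 = 21, d_13 = (479 - 21^2)/1 = 38/1 = 38: (m_13, d_13) = (m_1, d_1) = (21, 38), so from here the quotients repeat a_1, ..., a_12; the period length is 12.
Hence the expansion of sqrt(479) is a_0 = 21 followed by the repeating block 1, 7, 1, 3, 2, 21, 2, 3, 1, 7, 1, 42 (period 12).

[21; (1, 7, 1, 3, 2, 21, 2, 3, 1, 7, 1, 42)]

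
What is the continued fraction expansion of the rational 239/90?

Run the Euclidean algorithm on 239 and 90; the successive quotients are the partial quotients a_0, a_1, ... (each step inverts the fractional part left over by the previous one):
  239 = 2*90 + 59, so a_0 = 2.
  90 = 1*59 + 31, so a_1 = 1.
  59 = 1*31 + 28, so a_2 = 1.
  31 = 1*28 + 3, so a_3 = 1.
  28 = 9*3 + 1, so a_4 = 9.
  3 = 3*1 + 0, so a_5 = 3.
The remainder reaches 0 after 6 divisions, so the expansion has 6 partial quotients, read off in order.

[2; 1, 1, 1, 9, 3]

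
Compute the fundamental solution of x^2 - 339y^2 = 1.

First expand sqrt(339) as a continued fraction. With x_i = (sqrt(339) + m_i)/d_i and (m_0, d_0) = (0, 1): a_0 = floor(sqrt(339)) = 18, since 18^2 = 324 <= 339 < 361 = 19^2.
Iterate m_{i+1} = d_i*a_i - m_i, d_{i+1} = (339 - m_{i+1}^2)/d_i, a_{i+1} = floor((a_0 + m_{i+1})/d_{i+1}):
  m_1 = 1*18 - 0 = 18, d_1 = (339 - 18^2)/1 = 15/1 = 15, a_1 = floor((18 + 18)/15) = 2.
  m_2 = 15*2 - 18 = 12, d_2 = (339 - 12^2)/15 = 195/15 = 13, a_2 = floor((18 + 12)/13) = 2.
  m_3 = 13*2 - 12 = 14, d_3 = (339 - 14^2)/13 = 143/13 = 11, a_3 = floor((18 + 14)/11) = 2.
  m_4 = 11*2 - 14 = 8, d_4 = (339 - 8^2)/11 = 275/11 = 25, a_4 = floor((18 + 8)/25) = 1.
  m_5 = 25*1 - 8 = 17, d_5 = (339 - 17^2)/25 = 50/25 = 2, a_5 = floor((18 + 17)/2) = 17.
  m_6 = 2*17 - 17 = 17, d_6 = (339 - 17^2)/2 = 50/2 = 25, a_6 = floor((18 + 17)/25) = 1.
  m_7 = 25*1 - 17 = 8, d_7 = (339 - 8^2)/25 = 275/25 = 11, a_7 = floor((18 + 8)/11) = 2.
  m_8 = 11*2 - 8 = 14, d_8 = (339 - 14^2)/11 = 143/11 = 13, a_8 = floor((18 + 14)/13) = 2.
  m_9 = 13*2 - 14 = 12, d_9 = (339 - 12^2)/13 = 195/13 = 15, a_9 = floor((18 + 12)/15) = 2.
  m_10 = 15*2 - 12 = 18, d_10 = (339 - 18^2)/15 = 15/15 = 1, a_10 = floor((18 + 18)/1) = 36.
  m_11 = 1*36 - 18 = 18, d_11 = (339 - 18^2)/1 = 15/1 = 15: (m_11, d_11) = (m_1, d_1) = (18, 15), so from here the quotients repeat a_1, ..., a_10; the period length is 10.
So sqrt(339) = [18; (2, 2, 2, 1, 17, 1, 2, 2, 2, 36)] with period length k = 10.
k is even, so the fundamental solution of x^2 - 339y^2 = 1 is (p_{k-1}, q_{k-1}) = (p_9, q_9); compute convergents through index 9.
Convergents (p_i = a_i*p_{i-1} + p_{i-2}, q_i = a_i*q_{i-1} + q_{i-2} with p_{-2}=0, p_{-1}=1, q_{-2}=1, q_{-1}=0):
  i=0: a_0=18, p_0 = 18*1 + 0 = 18, q_0 = 18*0 + 1 = 1.
  i=1: a_1=2, p_1 = 2*18 + 1 = 37, q_1 = 2*1 + 0 = 2.
  i=2: a_2=2, p_2 = 2*37 + 18 = 92, q_2 = 2*2 + 1 = 5.
  i=3: a_3=2, p_3 = 2*92 + 37 = 221, q_3 = 2*5 + 2 = 12.
  i=4: a_4=1, p_4 = 1*221 + 92 = 313, q_4 = 1*12 + 5 = 17.
  i=5: a_5=17, p_5 = 17*313 + 221 = 5542, q_5 = 17*17 + 12 = 301.
  i=6: a_6=1, p_6 = 1*5542 + 313 = 5855, q_6 = 1*301 + 17 = 318.
  i=7: a_7=2, p_7 = 2*5855 + 5542 = 17252, q_7 = 2*318 + 301 = 937.
  i=8: a_8=2, p_8 = 2*17252 + 5855 = 40359, q_8 = 2*937 + 318 = 2192.
  i=9: a_9=2, p_9 = 2*40359 + 17252 = 97970, q_9 = 2*2192 + 937 = 5321.
Check: 97970^2 - 339*5321^2 = 9598120900 - 9598120899 = 1, so (x, y) = (97970, 5321) solves the equation, and by the theorem it is the least positive solution.

(x, y) = (97970, 5321)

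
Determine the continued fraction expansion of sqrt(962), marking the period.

[31; (62)]

Write x_i = (sqrt(962) + m_i)/d_i with (m_0, d_0) = (0, 1). a_0 = floor(sqrt(962)) = 31, since 31^2 = 961 <= 962 < 1024 = 32^2.
Iterate m_{i+1} = d_i*a_i - m_i, d_{i+1} = (962 - m_{i+1}^2)/d_i, a_{i+1} = floor((a_0 + m_{i+1})/d_{i+1}):
  m_1 = 1*31 - 0 = 31, d_1 = (962 - 31^2)/1 = 1/1 = 1, a_1 = floor((31 + 31)/1) = 62.
  m_2 = 1*62 - 31 = 31, d_2 = (962 - 31^2)/1 = 1/1 = 1: (m_2, d_2) = (m_1, d_1) = (31, 1), so from here the quotient a_1 repeats; the period length is 1.
Hence the expansion of sqrt(962) is a_0 = 31 followed by the repeating block 62 (period 1).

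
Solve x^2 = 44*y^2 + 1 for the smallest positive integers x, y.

(x, y) = (199, 30)

First expand sqrt(44) as a continued fraction. With x_i = (sqrt(44) + m_i)/d_i and (m_0, d_0) = (0, 1): a_0 = floor(sqrt(44)) = 6, since 6^2 = 36 <= 44 < 49 = 7^2.
Iterate m_{i+1} = d_i*a_i - m_i, d_{i+1} = (44 - m_{i+1}^2)/d_i, a_{i+1} = floor((a_0 + m_{i+1})/d_{i+1}):
  m_1 = 1*6 - 0 = 6, d_1 = (44 - 6^2)/1 = 8/1 = 8, a_1 = floor((6 + 6)/8) = 1.
  m_2 = 8*1 - 6 = 2, d_2 = (44 - 2^2)/8 = 40/8 = 5, a_2 = floor((6 + 2)/5) = 1.
  m_3 = 5*1 - 2 = 3, d_3 = (44 - 3^2)/5 = 35/5 = 7, a_3 = floor((6 + 3)/7) = 1.
  m_4 = 7*1 - 3 = 4, d_4 = (44 - 4^2)/7 = 28/7 = 4, a_4 = floor((6 + 4)/4) = 2.
  m_5 = 4*2 - 4 = 4, d_5 = (44 - 4^2)/4 = 28/4 = 7, a_5 = floor((6 + 4)/7) = 1.
  m_6 = 7*1 - 4 = 3, d_6 = (44 - 3^2)/7 = 35/7 = 5, a_6 = floor((6 + 3)/5) = 1.
  m_7 = 5*1 - 3 = 2, d_7 = (44 - 2^2)/5 = 40/5 = 8, a_7 = floor((6 + 2)/8) = 1.
  m_8 = 8*1 - 2 = 6, d_8 = (44 - 6^2)/8 = 8/8 = 1, a_8 = floor((6 + 6)/1) = 12.
  m_9 = 1*12 - 6 = 6, d_9 = (44 - 6^2)/1 = 8/1 = 8: (m_9, d_9) = (m_1, d_1) = (6, 8), so from here the quotients repeat a_1, ..., a_8; the period length is 8.
So sqrt(44) = [6; (1, 1, 1, 2, 1, 1, 1, 12)] with period length k = 8.
k is even, so the fundamental solution of x^2 - 44y^2 = 1 is (p_{k-1}, q_{k-1}) = (p_7, q_7); compute convergents through index 7.
Convergents (p_i = a_i*p_{i-1} + p_{i-2}, q_i = a_i*q_{i-1} + q_{i-2} with p_{-2}=0, p_{-1}=1, q_{-2}=1, q_{-1}=0):
  i=0: a_0=6, p_0 = 6*1 + 0 = 6, q_0 = 6*0 + 1 = 1.
  i=1: a_1=1, p_1 = 1*6 + 1 = 7, q_1 = 1*1 + 0 = 1.
  i=2: a_2=1, p_2 = 1*7 + 6 = 13, q_2 = 1*1 + 1 = 2.
  i=3: a_3=1, p_3 = 1*13 + 7 = 20, q_3 = 1*2 + 1 = 3.
  i=4: a_4=2, p_4 = 2*20 + 13 = 53, q_4 = 2*3 + 2 = 8.
  i=5: a_5=1, p_5 = 1*53 + 20 = 73, q_5 = 1*8 + 3 = 11.
  i=6: a_6=1, p_6 = 1*73 + 53 = 126, q_6 = 1*11 + 8 = 19.
  i=7: a_7=1, p_7 = 1*126 + 73 = 199, q_7 = 1*19 + 11 = 30.
Check: 199^2 - 44*30^2 = 39601 - 39600 = 1, so (x, y) = (199, 30) solves the equation, and by the theorem it is the least positive solution.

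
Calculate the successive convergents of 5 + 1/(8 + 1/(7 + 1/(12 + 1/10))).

5/1, 41/8, 292/57, 3545/692, 35742/6977

Using the convergent recurrence p_i = a_i*p_{i-1} + p_{i-2}, q_i = a_i*q_{i-1} + q_{i-2} with p_{-2}=0, p_{-1}=1, q_{-2}=1, q_{-1}=0:
  i=0: a_0=5, p_0 = 5*1 + 0 = 5, q_0 = 5*0 + 1 = 1.
  i=1: a_1=8, p_1 = 8*5 + 1 = 41, q_1 = 8*1 + 0 = 8.
  i=2: a_2=7, p_2 = 7*41 + 5 = 292, q_2 = 7*8 + 1 = 57.
  i=3: a_3=12, p_3 = 12*292 + 41 = 3545, q_3 = 12*57 + 8 = 692.
  i=4: a_4=10, p_4 = 10*3545 + 292 = 35742, q_4 = 10*692 + 57 = 6977.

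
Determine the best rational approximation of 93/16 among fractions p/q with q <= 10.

Expand x = 93/16 as a continued fraction with the Euclidean algorithm:
  93 = 5*16 + 13, so a_0 = 5.
  16 = 1*13 + 3, so a_1 = 1.
  13 = 4*3 + 1, so a_2 = 4.
  3 = 3*1 + 0, so a_3 = 3.
so x = [5; 1, 4, 3].
Convergents (p_i = a_i*p_{i-1} + p_{i-2}, q_i = a_i*q_{i-1} + q_{i-2} with p_{-2}=0, p_{-1}=1, q_{-2}=1, q_{-1}=0), until the denominator exceeds 10:
  i=0: a_0=5, p_0 = 5*1 + 0 = 5, q_0 = 5*0 + 1 = 1.
  i=1: a_1=1, p_1 = 1*5 + 1 = 6, q_1 = 1*1 + 0 = 1.
  i=2: a_2=4, p_2 = 4*6 + 5 = 29, q_2 = 4*1 + 1 = 5.
  i=3: a_3=3, p_3 = 3*29 + 6 = 93, q_3 = 3*5 + 1 = 16.
q_3 = 16 > 10, so the last convergent with denominator <= 10 is p_2/q_2 = 29/5.
The closest fraction with denominator <= 10 is either p_2/q_2 or the intermediate fraction (k*p_2 + p_1)/(k*q_2 + q_1) with the largest k >= 1 whose denominator stays <= 10; these approach x as k grows, and every other convergent or intermediate fraction in range is farther away.
Largest k: floor((10 - q_1)/q_2) = floor((10 - 1)/5) = 1.
That gives (1*29 + 6)/(1*5 + 1) = 35/6.
Compare the errors: |x - 29/5| = |93*5 - 29*16|/(16*5) = 1/80, and |x - 35/6| = |93*6 - 35*16|/(16*6) = 2/96.
Cross-multiplying, 1*96 = 96 < 160 = 2*80, so 1/80 is smaller: the convergent 29/5 is closer to x than 35/6.

29/5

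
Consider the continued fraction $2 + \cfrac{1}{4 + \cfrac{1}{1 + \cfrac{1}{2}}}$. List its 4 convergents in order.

2/1, 9/4, 11/5, 31/14

Using the convergent recurrence p_i = a_i*p_{i-1} + p_{i-2}, q_i = a_i*q_{i-1} + q_{i-2} with p_{-2}=0, p_{-1}=1, q_{-2}=1, q_{-1}=0:
  i=0: a_0=2, p_0 = 2*1 + 0 = 2, q_0 = 2*0 + 1 = 1.
  i=1: a_1=4, p_1 = 4*2 + 1 = 9, q_1 = 4*1 + 0 = 4.
  i=2: a_2=1, p_2 = 1*9 + 2 = 11, q_2 = 1*4 + 1 = 5.
  i=3: a_3=2, p_3 = 2*11 + 9 = 31, q_3 = 2*5 + 4 = 14.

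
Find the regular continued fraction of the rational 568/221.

[2; 1, 1, 3, 15, 2]

Run the Euclidean algorithm on 568 and 221; the successive quotients are the partial quotients a_0, a_1, ... (each step inverts the fractional part left over by the previous one):
  568 = 2*221 + 126, so a_0 = 2.
  221 = 1*126 + 95, so a_1 = 1.
  126 = 1*95 + 31, so a_2 = 1.
  95 = 3*31 + 2, so a_3 = 3.
  31 = 15*2 + 1, so a_4 = 15.
  2 = 2*1 + 0, so a_5 = 2.
The remainder reaches 0 after 6 divisions, so the expansion has 6 partial quotients, read off in order.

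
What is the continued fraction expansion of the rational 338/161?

Run the Euclidean algorithm on 338 and 161; the successive quotients are the partial quotients a_0, a_1, ... (each step inverts the fractional part left over by the previous one):
  338 = 2*161 + 16, so a_0 = 2.
  161 = 10*16 + 1, so a_1 = 10.
  16 = 16*1 + 0, so a_2 = 16.
The remainder reaches 0 after 3 divisions, so the expansion has 3 partial quotients, read off in order.

[2; 10, 16]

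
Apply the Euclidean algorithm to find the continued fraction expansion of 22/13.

[1; 1, 2, 4]

Run the Euclidean algorithm on 22 and 13; the successive quotients are the partial quotients a_0, a_1, ... (each step inverts the fractional part left over by the previous one):
  22 = 1*13 + 9, so a_0 = 1.
  13 = 1*9 + 4, so a_1 = 1.
  9 = 2*4 + 1, so a_2 = 2.
  4 = 4*1 + 0, so a_3 = 4.
The remainder reaches 0 after 4 divisions, so the expansion has 4 partial quotients, read off in order.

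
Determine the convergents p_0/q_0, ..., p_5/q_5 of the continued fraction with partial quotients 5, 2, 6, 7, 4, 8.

5/1, 11/2, 71/13, 508/93, 2103/385, 17332/3173

Using the convergent recurrence p_i = a_i*p_{i-1} + p_{i-2}, q_i = a_i*q_{i-1} + q_{i-2} with p_{-2}=0, p_{-1}=1, q_{-2}=1, q_{-1}=0:
  i=0: a_0=5, p_0 = 5*1 + 0 = 5, q_0 = 5*0 + 1 = 1.
  i=1: a_1=2, p_1 = 2*5 + 1 = 11, q_1 = 2*1 + 0 = 2.
  i=2: a_2=6, p_2 = 6*11 + 5 = 71, q_2 = 6*2 + 1 = 13.
  i=3: a_3=7, p_3 = 7*71 + 11 = 508, q_3 = 7*13 + 2 = 93.
  i=4: a_4=4, p_4 = 4*508 + 71 = 2103, q_4 = 4*93 + 13 = 385.
  i=5: a_5=8, p_5 = 8*2103 + 508 = 17332, q_5 = 8*385 + 93 = 3173.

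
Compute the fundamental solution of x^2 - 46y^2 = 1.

(x, y) = (24335, 3588)

First expand sqrt(46) as a continued fraction. With x_i = (sqrt(46) + m_i)/d_i and (m_0, d_0) = (0, 1): a_0 = floor(sqrt(46)) = 6, since 6^2 = 36 <= 46 < 49 = 7^2.
Iterate m_{i+1} = d_i*a_i - m_i, d_{i+1} = (46 - m_{i+1}^2)/d_i, a_{i+1} = floor((a_0 + m_{i+1})/d_{i+1}):
  m_1 = 1*6 - 0 = 6, d_1 = (46 - 6^2)/1 = 10/1 = 10, a_1 = floor((6 + 6)/10) = 1.
  m_2 = 10*1 - 6 = 4, d_2 = (46 - 4^2)/10 = 30/10 = 3, a_2 = floor((6 + 4)/3) = 3.
  m_3 = 3*3 - 4 = 5, d_3 = (46 - 5^2)/3 = 21/3 = 7, a_3 = floor((6 + 5)/7) = 1.
  m_4 = 7*1 - 5 = 2, d_4 = (46 - 2^2)/7 = 42/7 = 6, a_4 = floor((6 + 2)/6) = 1.
  m_5 = 6*1 - 2 = 4, d_5 = (46 - 4^2)/6 = 30/6 = 5, a_5 = floor((6 + 4)/5) = 2.
  m_6 = 5*2 - 4 = 6, d_6 = (46 - 6^2)/5 = 10/5 = 2, a_6 = floor((6 + 6)/2) = 6.
  m_7 = 2*6 - 6 = 6, d_7 = (46 - 6^2)/2 = 10/2 = 5, a_7 = floor((6 + 6)/5) = 2.
  m_8 = 5*2 - 6 = 4, d_8 = (46 - 4^2)/5 = 30/5 = 6, a_8 = floor((6 + 4)/6) = 1.
  m_9 = 6*1 - 4 = 2, d_9 = (46 - 2^2)/6 = 42/6 = 7, a_9 = floor((6 + 2)/7) = 1.
  m_10 = 7*1 - 2 = 5, d_10 = (46 - 5^2)/7 = 21/7 = 3, a_10 = floor((6 + 5)/3) = 3.
  m_11 = 3*3 - 5 = 4, d_11 = (46 - 4^2)/3 = 30/3 = 10, a_11 = floor((6 + 4)/10) = 1.
  m_12 = 10*1 - 4 = 6, d_12 = (46 - 6^2)/10 = 10/10 = 1, a_12 = floor((6 + 6)/1) = 12.
  m_13 = 1*12 - 6 = 6, d_13 = (46 - 6^2)/1 = 10/1 = 10: (m_13, d_13) = (m_1, d_1) = (6, 10), so from here the quotients repeat a_1, ..., a_12; the period length is 12.
So sqrt(46) = [6; (1, 3, 1, 1, 2, 6, 2, 1, 1, 3, 1, 12)] with period length k = 12.
k is even, so the fundamental solution of x^2 - 46y^2 = 1 is (p_{k-1}, q_{k-1}) = (p_11, q_11); compute convergents through index 11.
Convergents (p_i = a_i*p_{i-1} + p_{i-2}, q_i = a_i*q_{i-1} + q_{i-2} with p_{-2}=0, p_{-1}=1, q_{-2}=1, q_{-1}=0):
  i=0: a_0=6, p_0 = 6*1 + 0 = 6, q_0 = 6*0 + 1 = 1.
  i=1: a_1=1, p_1 = 1*6 + 1 = 7, q_1 = 1*1 + 0 = 1.
  i=2: a_2=3, p_2 = 3*7 + 6 = 27, q_2 = 3*1 + 1 = 4.
  i=3: a_3=1, p_3 = 1*27 + 7 = 34, q_3 = 1*4 + 1 = 5.
  i=4: a_4=1, p_4 = 1*34 + 27 = 61, q_4 = 1*5 + 4 = 9.
  i=5: a_5=2, p_5 = 2*61 + 34 = 156, q_5 = 2*9 + 5 = 23.
  i=6: a_6=6, p_6 = 6*156 + 61 = 997, q_6 = 6*23 + 9 = 147.
  i=7: a_7=2, p_7 = 2*997 + 156 = 2150, q_7 = 2*147 + 23 = 317.
  i=8: a_8=1, p_8 = 1*2150 + 997 = 3147, q_8 = 1*317 + 147 = 464.
  i=9: a_9=1, p_9 = 1*3147 + 2150 = 5297, q_9 = 1*464 + 317 = 781.
  i=10: a_10=3, p_10 = 3*5297 + 3147 = 19038, q_10 = 3*781 + 464 = 2807.
  i=11: a_11=1, p_11 = 1*19038 + 5297 = 24335, q_11 = 1*2807 + 781 = 3588.
Check: 24335^2 - 46*3588^2 = 592192225 - 592192224 = 1, so (x, y) = (24335, 3588) solves the equation, and by the theorem it is the least positive solution.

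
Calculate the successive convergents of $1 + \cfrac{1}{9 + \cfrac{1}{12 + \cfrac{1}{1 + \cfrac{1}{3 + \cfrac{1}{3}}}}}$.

1/1, 10/9, 121/109, 131/118, 514/463, 1673/1507

Using the convergent recurrence p_i = a_i*p_{i-1} + p_{i-2}, q_i = a_i*q_{i-1} + q_{i-2} with p_{-2}=0, p_{-1}=1, q_{-2}=1, q_{-1}=0:
  i=0: a_0=1, p_0 = 1*1 + 0 = 1, q_0 = 1*0 + 1 = 1.
  i=1: a_1=9, p_1 = 9*1 + 1 = 10, q_1 = 9*1 + 0 = 9.
  i=2: a_2=12, p_2 = 12*10 + 1 = 121, q_2 = 12*9 + 1 = 109.
  i=3: a_3=1, p_3 = 1*121 + 10 = 131, q_3 = 1*109 + 9 = 118.
  i=4: a_4=3, p_4 = 3*131 + 121 = 514, q_4 = 3*118 + 109 = 463.
  i=5: a_5=3, p_5 = 3*514 + 131 = 1673, q_5 = 3*463 + 118 = 1507.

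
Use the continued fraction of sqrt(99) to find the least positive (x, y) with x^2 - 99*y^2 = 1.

(x, y) = (10, 1)

First expand sqrt(99) as a continued fraction. With x_i = (sqrt(99) + m_i)/d_i and (m_0, d_0) = (0, 1): a_0 = floor(sqrt(99)) = 9, since 9^2 = 81 <= 99 < 100 = 10^2.
Iterate m_{i+1} = d_i*a_i - m_i, d_{i+1} = (99 - m_{i+1}^2)/d_i, a_{i+1} = floor((a_0 + m_{i+1})/d_{i+1}):
  m_1 = 1*9 - 0 = 9, d_1 = (99 - 9^2)/1 = 18/1 = 18, a_1 = floor((9 + 9)/18) = 1.
  m_2 = 18*1 - 9 = 9, d_2 = (99 - 9^2)/18 = 18/18 = 1, a_2 = floor((9 + 9)/1) = 18.
  m_3 = 1*18 - 9 = 9, d_3 = (99 - 9^2)/1 = 18/1 = 18: (m_3, d_3) = (m_1, d_1) = (9, 18), so from here the quotients repeat a_1, a_2; the period length is 2.
So sqrt(99) = [9; (1, 18)] with period length k = 2.
k is even, so the fundamental solution of x^2 - 99y^2 = 1 is (p_{k-1}, q_{k-1}) = (p_1, q_1); compute convergents through index 1.
Convergents (p_i = a_i*p_{i-1} + p_{i-2}, q_i = a_i*q_{i-1} + q_{i-2} with p_{-2}=0, p_{-1}=1, q_{-2}=1, q_{-1}=0):
  i=0: a_0=9, p_0 = 9*1 + 0 = 9, q_0 = 9*0 + 1 = 1.
  i=1: a_1=1, p_1 = 1*9 + 1 = 10, q_1 = 1*1 + 0 = 1.
Check: 10^2 - 99*1^2 = 100 - 99 = 1, so (x, y) = (10, 1) solves the equation, and by the theorem it is the least positive solution.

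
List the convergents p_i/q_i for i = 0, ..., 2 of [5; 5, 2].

5/1, 26/5, 57/11

Using the convergent recurrence p_i = a_i*p_{i-1} + p_{i-2}, q_i = a_i*q_{i-1} + q_{i-2} with p_{-2}=0, p_{-1}=1, q_{-2}=1, q_{-1}=0:
  i=0: a_0=5, p_0 = 5*1 + 0 = 5, q_0 = 5*0 + 1 = 1.
  i=1: a_1=5, p_1 = 5*5 + 1 = 26, q_1 = 5*1 + 0 = 5.
  i=2: a_2=2, p_2 = 2*26 + 5 = 57, q_2 = 2*5 + 1 = 11.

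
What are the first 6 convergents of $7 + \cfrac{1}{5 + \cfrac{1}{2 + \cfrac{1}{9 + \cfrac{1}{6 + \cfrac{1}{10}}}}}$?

7/1, 36/5, 79/11, 747/104, 4561/635, 46357/6454

Using the convergent recurrence p_i = a_i*p_{i-1} + p_{i-2}, q_i = a_i*q_{i-1} + q_{i-2} with p_{-2}=0, p_{-1}=1, q_{-2}=1, q_{-1}=0:
  i=0: a_0=7, p_0 = 7*1 + 0 = 7, q_0 = 7*0 + 1 = 1.
  i=1: a_1=5, p_1 = 5*7 + 1 = 36, q_1 = 5*1 + 0 = 5.
  i=2: a_2=2, p_2 = 2*36 + 7 = 79, q_2 = 2*5 + 1 = 11.
  i=3: a_3=9, p_3 = 9*79 + 36 = 747, q_3 = 9*11 + 5 = 104.
  i=4: a_4=6, p_4 = 6*747 + 79 = 4561, q_4 = 6*104 + 11 = 635.
  i=5: a_5=10, p_5 = 10*4561 + 747 = 46357, q_5 = 10*635 + 104 = 6454.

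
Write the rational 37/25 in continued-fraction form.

Run the Euclidean algorithm on 37 and 25; the successive quotients are the partial quotients a_0, a_1, ... (each step inverts the fractional part left over by the previous one):
  37 = 1*25 + 12, so a_0 = 1.
  25 = 2*12 + 1, so a_1 = 2.
  12 = 12*1 + 0, so a_2 = 12.
The remainder reaches 0 after 3 divisions, so the expansion has 3 partial quotients, read off in order.

[1; 2, 12]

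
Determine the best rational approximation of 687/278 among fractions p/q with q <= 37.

Expand x = 687/278 as a continued fraction with the Euclidean algorithm:
  687 = 2*278 + 131, so a_0 = 2.
  278 = 2*131 + 16, so a_1 = 2.
  131 = 8*16 + 3, so a_2 = 8.
  16 = 5*3 + 1, so a_3 = 5.
  3 = 3*1 + 0, so a_4 = 3.
so x = [2; 2, 8, 5, 3].
Convergents (p_i = a_i*p_{i-1} + p_{i-2}, q_i = a_i*q_{i-1} + q_{i-2} with p_{-2}=0, p_{-1}=1, q_{-2}=1, q_{-1}=0), until the denominator exceeds 37:
  i=0: a_0=2, p_0 = 2*1 + 0 = 2, q_0 = 2*0 + 1 = 1.
  i=1: a_1=2, p_1 = 2*2 + 1 = 5, q_1 = 2*1 + 0 = 2.
  i=2: a_2=8, p_2 = 8*5 + 2 = 42, q_2 = 8*2 + 1 = 17.
  i=3: a_3=5, p_3 = 5*42 + 5 = 215, q_3 = 5*17 + 2 = 87.
q_3 = 87 > 37, so the last convergent with denominator <= 37 is p_2/q_2 = 42/17.
The closest fraction with denominator <= 37 is either p_2/q_2 or the intermediate fraction (k*p_2 + p_1)/(k*q_2 + q_1) with the largest k >= 1 whose denominator stays <= 37; these approach x as k grows, and every other convergent or intermediate fraction in range is farther away.
Largest k: floor((37 - q_1)/q_2) = floor((37 - 2)/17) = 2.
That gives (2*42 + 5)/(2*17 + 2) = 89/36.
Compare the errors: |x - 42/17| = |687*17 - 42*278|/(278*17) = 3/4726, and |x - 89/36| = |687*36 - 89*278|/(278*36) = 10/10008.
Cross-multiplying, 3*10008 = 30024 < 47260 = 10*4726, so 3/4726 is smaller: the convergent 42/17 is closer to x than 89/36.

42/17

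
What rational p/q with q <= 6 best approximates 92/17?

Expand x = 92/17 as a continued fraction with the Euclidean algorithm:
  92 = 5*17 + 7, so a_0 = 5.
  17 = 2*7 + 3, so a_1 = 2.
  7 = 2*3 + 1, so a_2 = 2.
  3 = 3*1 + 0, so a_3 = 3.
so x = [5; 2, 2, 3].
Convergents (p_i = a_i*p_{i-1} + p_{i-2}, q_i = a_i*q_{i-1} + q_{i-2} with p_{-2}=0, p_{-1}=1, q_{-2}=1, q_{-1}=0), until the denominator exceeds 6:
  i=0: a_0=5, p_0 = 5*1 + 0 = 5, q_0 = 5*0 + 1 = 1.
  i=1: a_1=2, p_1 = 2*5 + 1 = 11, q_1 = 2*1 + 0 = 2.
  i=2: a_2=2, p_2 = 2*11 + 5 = 27, q_2 = 2*2 + 1 = 5.
  i=3: a_3=3, p_3 = 3*27 + 11 = 92, q_3 = 3*5 + 2 = 17.
q_3 = 17 > 6, so the last convergent with denominator <= 6 is p_2/q_2 = 27/5.
The closest fraction with denominator <= 6 is either p_2/q_2 or the intermediate fraction (k*p_2 + p_1)/(k*q_2 + q_1) with the largest k >= 1 whose denominator stays <= 6; these approach x as k grows, and every other convergent or intermediate fraction in range is farther away.
Largest k: floor((6 - q_1)/q_2) = floor((6 - 2)/5) = 0.
Since k = 0, no intermediate fraction beyond p_2/q_2 has denominator <= 6, so the convergent 27/5 is the closest (its error is |92*5 - 27*17|/(17*5) = 1/85).

27/5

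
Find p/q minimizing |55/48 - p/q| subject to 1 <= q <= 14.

Expand x = 55/48 as a continued fraction with the Euclidean algorithm:
  55 = 1*48 + 7, so a_0 = 1.
  48 = 6*7 + 6, so a_1 = 6.
  7 = 1*6 + 1, so a_2 = 1.
  6 = 6*1 + 0, so a_3 = 6.
so x = [1; 6, 1, 6].
Convergents (p_i = a_i*p_{i-1} + p_{i-2}, q_i = a_i*q_{i-1} + q_{i-2} with p_{-2}=0, p_{-1}=1, q_{-2}=1, q_{-1}=0), until the denominator exceeds 14:
  i=0: a_0=1, p_0 = 1*1 + 0 = 1, q_0 = 1*0 + 1 = 1.
  i=1: a_1=6, p_1 = 6*1 + 1 = 7, q_1 = 6*1 + 0 = 6.
  i=2: a_2=1, p_2 = 1*7 + 1 = 8, q_2 = 1*6 + 1 = 7.
  i=3: a_3=6, p_3 = 6*8 + 7 = 55, q_3 = 6*7 + 6 = 48.
q_3 = 48 > 14, so the last convergent with denominator <= 14 is p_2/q_2 = 8/7.
The closest fraction with denominator <= 14 is either p_2/q_2 or the intermediate fraction (k*p_2 + p_1)/(k*q_2 + q_1) with the largest k >= 1 whose denominator stays <= 14; these approach x as k grows, and every other convergent or intermediate fraction in range is farther away.
Largest k: floor((14 - q_1)/q_2) = floor((14 - 6)/7) = 1.
That gives (1*8 + 7)/(1*7 + 6) = 15/13.
Compare the errors: |x - 8/7| = |55*7 - 8*48|/(48*7) = 1/336, and |x - 15/13| = |55*13 - 15*48|/(48*13) = 5/624.
Cross-multiplying, 1*624 = 624 < 1680 = 5*336, so 1/336 is smaller: the convergent 8/7 is closer to x than 15/13.

8/7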